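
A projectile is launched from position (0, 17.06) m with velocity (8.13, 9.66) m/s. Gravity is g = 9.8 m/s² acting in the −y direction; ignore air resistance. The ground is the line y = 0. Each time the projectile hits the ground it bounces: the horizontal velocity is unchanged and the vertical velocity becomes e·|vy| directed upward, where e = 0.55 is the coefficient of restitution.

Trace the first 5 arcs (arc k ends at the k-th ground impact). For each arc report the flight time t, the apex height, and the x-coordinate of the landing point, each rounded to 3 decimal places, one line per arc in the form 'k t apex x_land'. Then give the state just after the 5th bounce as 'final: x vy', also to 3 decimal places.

1 3.096 21.821 25.170
2 2.321 6.601 44.043
3 1.277 1.997 54.422
4 0.702 0.604 60.131
5 0.386 0.183 63.271
final: 63.271 1.041

Arc 1: start y=17.060, vy=9.660 → t=3.096, apex=21.821, x_land=25.170, impact vy=-20.681
  bounce: vy ← 0.55·20.681 = 11.374
Arc 2: start y=0.000, vy=11.374 → t=2.321, apex=6.601, x_land=44.043, impact vy=-11.374
  bounce: vy ← 0.55·11.374 = 6.256
Arc 3: start y=0.000, vy=6.256 → t=1.277, apex=1.997, x_land=54.422, impact vy=-6.256
  bounce: vy ← 0.55·6.256 = 3.441
Arc 4: start y=0.000, vy=3.441 → t=0.702, apex=0.604, x_land=60.131, impact vy=-3.441
  bounce: vy ← 0.55·3.441 = 1.892
Arc 5: start y=0.000, vy=1.892 → t=0.386, apex=0.183, x_land=63.271, impact vy=-1.892
  bounce: vy ← 0.55·1.892 = 1.041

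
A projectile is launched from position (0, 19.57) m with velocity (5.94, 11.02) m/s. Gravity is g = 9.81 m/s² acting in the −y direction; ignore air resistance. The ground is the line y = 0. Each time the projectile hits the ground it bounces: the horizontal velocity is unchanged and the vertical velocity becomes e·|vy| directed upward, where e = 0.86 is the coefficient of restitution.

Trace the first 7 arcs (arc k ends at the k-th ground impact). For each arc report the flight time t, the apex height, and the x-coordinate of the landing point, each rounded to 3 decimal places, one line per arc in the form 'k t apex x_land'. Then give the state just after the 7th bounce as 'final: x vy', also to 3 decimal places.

1 3.415 25.760 20.285
2 3.942 19.052 43.699
3 3.390 14.091 63.834
4 2.915 10.421 81.151
5 2.507 7.708 96.043
6 2.156 5.701 108.850
7 1.854 4.216 119.865
final: 119.865 7.822

Arc 1: start y=19.570, vy=11.020 → t=3.415, apex=25.760, x_land=20.285, impact vy=-22.481
  bounce: vy ← 0.86·22.481 = 19.334
Arc 2: start y=0.000, vy=19.334 → t=3.942, apex=19.052, x_land=43.699, impact vy=-19.334
  bounce: vy ← 0.86·19.334 = 16.627
Arc 3: start y=0.000, vy=16.627 → t=3.390, apex=14.091, x_land=63.834, impact vy=-16.627
  bounce: vy ← 0.86·16.627 = 14.299
Arc 4: start y=0.000, vy=14.299 → t=2.915, apex=10.421, x_land=81.151, impact vy=-14.299
  bounce: vy ← 0.86·14.299 = 12.297
Arc 5: start y=0.000, vy=12.297 → t=2.507, apex=7.708, x_land=96.043, impact vy=-12.297
  bounce: vy ← 0.86·12.297 = 10.576
Arc 6: start y=0.000, vy=10.576 → t=2.156, apex=5.701, x_land=108.850, impact vy=-10.576
  bounce: vy ← 0.86·10.576 = 9.095
Arc 7: start y=0.000, vy=9.095 → t=1.854, apex=4.216, x_land=119.865, impact vy=-9.095
  bounce: vy ← 0.86·9.095 = 7.822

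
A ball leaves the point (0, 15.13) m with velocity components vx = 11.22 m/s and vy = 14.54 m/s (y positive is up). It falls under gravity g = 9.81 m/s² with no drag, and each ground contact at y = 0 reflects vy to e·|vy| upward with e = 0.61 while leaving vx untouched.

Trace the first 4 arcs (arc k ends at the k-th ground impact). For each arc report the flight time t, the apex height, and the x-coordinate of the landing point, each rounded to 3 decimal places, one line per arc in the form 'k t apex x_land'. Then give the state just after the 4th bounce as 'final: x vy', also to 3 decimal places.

1 3.780 25.905 42.415
2 2.804 9.639 73.873
3 1.710 3.587 93.062
4 1.043 1.335 104.767
final: 104.767 3.121

Arc 1: start y=15.130, vy=14.540 → t=3.780, apex=25.905, x_land=42.415, impact vy=-22.545
  bounce: vy ← 0.61·22.545 = 13.752
Arc 2: start y=0.000, vy=13.752 → t=2.804, apex=9.639, x_land=73.873, impact vy=-13.752
  bounce: vy ← 0.61·13.752 = 8.389
Arc 3: start y=0.000, vy=8.389 → t=1.710, apex=3.587, x_land=93.062, impact vy=-8.389
  bounce: vy ← 0.61·8.389 = 5.117
Arc 4: start y=0.000, vy=5.117 → t=1.043, apex=1.335, x_land=104.767, impact vy=-5.117
  bounce: vy ← 0.61·5.117 = 3.121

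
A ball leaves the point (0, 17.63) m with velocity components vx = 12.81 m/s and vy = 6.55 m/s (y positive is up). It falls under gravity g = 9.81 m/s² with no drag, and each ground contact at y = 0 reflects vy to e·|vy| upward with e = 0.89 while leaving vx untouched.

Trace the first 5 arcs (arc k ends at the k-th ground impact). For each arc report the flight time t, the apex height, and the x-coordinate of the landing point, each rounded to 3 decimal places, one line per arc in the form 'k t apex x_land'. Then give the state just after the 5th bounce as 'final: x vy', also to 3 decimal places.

1 2.678 19.817 34.301
2 3.578 15.697 80.133
3 3.184 12.433 120.923
4 2.834 9.849 157.226
5 2.522 7.801 189.536
final: 189.536 11.011

Arc 1: start y=17.630, vy=6.550 → t=2.678, apex=19.817, x_land=34.301, impact vy=-19.718
  bounce: vy ← 0.89·19.718 = 17.549
Arc 2: start y=0.000, vy=17.549 → t=3.578, apex=15.697, x_land=80.133, impact vy=-17.549
  bounce: vy ← 0.89·17.549 = 15.619
Arc 3: start y=0.000, vy=15.619 → t=3.184, apex=12.433, x_land=120.923, impact vy=-15.619
  bounce: vy ← 0.89·15.619 = 13.901
Arc 4: start y=0.000, vy=13.901 → t=2.834, apex=9.849, x_land=157.226, impact vy=-13.901
  bounce: vy ← 0.89·13.901 = 12.372
Arc 5: start y=0.000, vy=12.372 → t=2.522, apex=7.801, x_land=189.536, impact vy=-12.372
  bounce: vy ← 0.89·12.372 = 11.011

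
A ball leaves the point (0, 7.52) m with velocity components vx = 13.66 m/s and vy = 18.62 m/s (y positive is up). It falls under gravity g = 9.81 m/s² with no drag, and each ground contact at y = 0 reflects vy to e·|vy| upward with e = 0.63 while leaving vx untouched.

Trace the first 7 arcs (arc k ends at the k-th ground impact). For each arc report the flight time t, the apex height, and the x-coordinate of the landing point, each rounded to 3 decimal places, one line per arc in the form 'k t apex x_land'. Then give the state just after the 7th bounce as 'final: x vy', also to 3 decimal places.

Arc 1: start y=7.520, vy=18.620 → t=4.164, apex=25.191, x_land=56.884, impact vy=-22.232
  bounce: vy ← 0.63·22.232 = 14.006
Arc 2: start y=0.000, vy=14.006 → t=2.855, apex=9.998, x_land=95.890, impact vy=-14.006
  bounce: vy ← 0.63·14.006 = 8.824
Arc 3: start y=0.000, vy=8.824 → t=1.799, apex=3.968, x_land=120.463, impact vy=-8.824
  bounce: vy ← 0.63·8.824 = 5.559
Arc 4: start y=0.000, vy=5.559 → t=1.133, apex=1.575, x_land=135.944, impact vy=-5.559
  bounce: vy ← 0.63·5.559 = 3.502
Arc 5: start y=0.000, vy=3.502 → t=0.714, apex=0.625, x_land=145.697, impact vy=-3.502
  bounce: vy ← 0.63·3.502 = 2.206
Arc 6: start y=0.000, vy=2.206 → t=0.450, apex=0.248, x_land=151.842, impact vy=-2.206
  bounce: vy ← 0.63·2.206 = 1.390
Arc 7: start y=0.000, vy=1.390 → t=0.283, apex=0.098, x_land=155.713, impact vy=-1.390
  bounce: vy ← 0.63·1.390 = 0.876

1 4.164 25.191 56.884
2 2.855 9.998 95.890
3 1.799 3.968 120.463
4 1.133 1.575 135.944
5 0.714 0.625 145.697
6 0.450 0.248 151.842
7 0.283 0.098 155.713
final: 155.713 0.876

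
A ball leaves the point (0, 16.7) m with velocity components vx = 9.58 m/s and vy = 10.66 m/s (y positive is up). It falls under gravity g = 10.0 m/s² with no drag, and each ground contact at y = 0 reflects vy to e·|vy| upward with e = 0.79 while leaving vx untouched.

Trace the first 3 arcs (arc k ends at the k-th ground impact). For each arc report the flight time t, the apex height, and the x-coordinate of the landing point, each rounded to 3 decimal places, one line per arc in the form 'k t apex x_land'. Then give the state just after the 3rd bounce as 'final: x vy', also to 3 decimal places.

1 3.182 22.382 30.481
2 3.343 13.968 62.506
3 2.641 8.718 87.805
final: 87.805 10.431

Arc 1: start y=16.700, vy=10.660 → t=3.182, apex=22.382, x_land=30.481, impact vy=-21.157
  bounce: vy ← 0.79·21.157 = 16.714
Arc 2: start y=0.000, vy=16.714 → t=3.343, apex=13.968, x_land=62.506, impact vy=-16.714
  bounce: vy ← 0.79·16.714 = 13.204
Arc 3: start y=0.000, vy=13.204 → t=2.641, apex=8.718, x_land=87.805, impact vy=-13.204
  bounce: vy ← 0.79·13.204 = 10.431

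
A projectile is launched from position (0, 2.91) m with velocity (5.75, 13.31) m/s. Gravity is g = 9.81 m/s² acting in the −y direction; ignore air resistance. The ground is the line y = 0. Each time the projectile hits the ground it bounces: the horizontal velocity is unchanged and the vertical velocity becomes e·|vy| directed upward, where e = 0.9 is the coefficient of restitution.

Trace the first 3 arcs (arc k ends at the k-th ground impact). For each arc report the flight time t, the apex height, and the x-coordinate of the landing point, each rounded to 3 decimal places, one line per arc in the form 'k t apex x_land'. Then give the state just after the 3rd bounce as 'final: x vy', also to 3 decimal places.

1 2.917 11.939 16.772
2 2.808 9.671 32.920
3 2.527 7.833 47.453
final: 47.453 11.158

Arc 1: start y=2.910, vy=13.310 → t=2.917, apex=11.939, x_land=16.772, impact vy=-15.305
  bounce: vy ← 0.9·15.305 = 13.775
Arc 2: start y=0.000, vy=13.775 → t=2.808, apex=9.671, x_land=32.920, impact vy=-13.775
  bounce: vy ← 0.9·13.775 = 12.397
Arc 3: start y=0.000, vy=12.397 → t=2.527, apex=7.833, x_land=47.453, impact vy=-12.397
  bounce: vy ← 0.9·12.397 = 11.158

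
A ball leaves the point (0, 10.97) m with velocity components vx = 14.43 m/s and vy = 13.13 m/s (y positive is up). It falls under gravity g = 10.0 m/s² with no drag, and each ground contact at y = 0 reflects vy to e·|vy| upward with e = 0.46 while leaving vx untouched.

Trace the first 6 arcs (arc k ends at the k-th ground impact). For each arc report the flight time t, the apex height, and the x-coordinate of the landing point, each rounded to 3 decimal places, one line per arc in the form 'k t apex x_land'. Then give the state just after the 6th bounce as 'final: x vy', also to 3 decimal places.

Arc 1: start y=10.970, vy=13.130 → t=3.292, apex=19.590, x_land=47.509, impact vy=-19.794
  bounce: vy ← 0.46·19.794 = 9.105
Arc 2: start y=0.000, vy=9.105 → t=1.821, apex=4.145, x_land=73.787, impact vy=-9.105
  bounce: vy ← 0.46·9.105 = 4.188
Arc 3: start y=0.000, vy=4.188 → t=0.838, apex=0.877, x_land=85.874, impact vy=-4.188
  bounce: vy ← 0.46·4.188 = 1.927
Arc 4: start y=0.000, vy=1.927 → t=0.385, apex=0.186, x_land=91.435, impact vy=-1.927
  bounce: vy ← 0.46·1.927 = 0.886
Arc 5: start y=0.000, vy=0.886 → t=0.177, apex=0.039, x_land=93.992, impact vy=-0.886
  bounce: vy ← 0.46·0.886 = 0.408
Arc 6: start y=0.000, vy=0.408 → t=0.082, apex=0.008, x_land=95.169, impact vy=-0.408
  bounce: vy ← 0.46·0.408 = 0.188

1 3.292 19.590 47.509
2 1.821 4.145 73.787
3 0.838 0.877 85.874
4 0.385 0.186 91.435
5 0.177 0.039 93.992
6 0.082 0.008 95.169
final: 95.169 0.188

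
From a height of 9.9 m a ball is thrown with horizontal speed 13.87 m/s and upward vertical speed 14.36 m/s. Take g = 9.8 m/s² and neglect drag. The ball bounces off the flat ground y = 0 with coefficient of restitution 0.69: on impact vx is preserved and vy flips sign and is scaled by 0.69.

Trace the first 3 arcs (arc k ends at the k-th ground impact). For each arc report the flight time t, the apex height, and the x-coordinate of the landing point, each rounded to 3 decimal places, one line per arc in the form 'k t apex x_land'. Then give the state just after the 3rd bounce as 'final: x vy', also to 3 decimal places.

1 3.507 20.421 48.639
2 2.817 9.722 87.713
3 1.944 4.629 114.675
final: 114.675 6.572

Arc 1: start y=9.900, vy=14.360 → t=3.507, apex=20.421, x_land=48.639, impact vy=-20.006
  bounce: vy ← 0.69·20.006 = 13.804
Arc 2: start y=0.000, vy=13.804 → t=2.817, apex=9.722, x_land=87.713, impact vy=-13.804
  bounce: vy ← 0.69·13.804 = 9.525
Arc 3: start y=0.000, vy=9.525 → t=1.944, apex=4.629, x_land=114.675, impact vy=-9.525
  bounce: vy ← 0.69·9.525 = 6.572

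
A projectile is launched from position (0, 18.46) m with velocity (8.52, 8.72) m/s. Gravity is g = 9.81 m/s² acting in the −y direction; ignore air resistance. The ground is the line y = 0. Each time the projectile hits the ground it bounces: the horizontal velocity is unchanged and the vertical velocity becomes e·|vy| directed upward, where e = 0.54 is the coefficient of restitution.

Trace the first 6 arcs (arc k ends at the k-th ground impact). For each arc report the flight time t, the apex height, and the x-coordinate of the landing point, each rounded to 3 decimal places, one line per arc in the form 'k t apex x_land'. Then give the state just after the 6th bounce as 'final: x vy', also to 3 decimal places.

1 3.023 22.336 25.754
2 2.305 6.513 45.390
3 1.245 1.899 55.993
4 0.672 0.554 61.719
5 0.363 0.161 64.811
6 0.196 0.047 66.480
final: 66.480 0.519

Arc 1: start y=18.460, vy=8.720 → t=3.023, apex=22.336, x_land=25.754, impact vy=-20.934
  bounce: vy ← 0.54·20.934 = 11.304
Arc 2: start y=0.000, vy=11.304 → t=2.305, apex=6.513, x_land=45.390, impact vy=-11.304
  bounce: vy ← 0.54·11.304 = 6.104
Arc 3: start y=0.000, vy=6.104 → t=1.245, apex=1.899, x_land=55.993, impact vy=-6.104
  bounce: vy ← 0.54·6.104 = 3.296
Arc 4: start y=0.000, vy=3.296 → t=0.672, apex=0.554, x_land=61.719, impact vy=-3.296
  bounce: vy ← 0.54·3.296 = 1.780
Arc 5: start y=0.000, vy=1.780 → t=0.363, apex=0.161, x_land=64.811, impact vy=-1.780
  bounce: vy ← 0.54·1.780 = 0.961
Arc 6: start y=0.000, vy=0.961 → t=0.196, apex=0.047, x_land=66.480, impact vy=-0.961
  bounce: vy ← 0.54·0.961 = 0.519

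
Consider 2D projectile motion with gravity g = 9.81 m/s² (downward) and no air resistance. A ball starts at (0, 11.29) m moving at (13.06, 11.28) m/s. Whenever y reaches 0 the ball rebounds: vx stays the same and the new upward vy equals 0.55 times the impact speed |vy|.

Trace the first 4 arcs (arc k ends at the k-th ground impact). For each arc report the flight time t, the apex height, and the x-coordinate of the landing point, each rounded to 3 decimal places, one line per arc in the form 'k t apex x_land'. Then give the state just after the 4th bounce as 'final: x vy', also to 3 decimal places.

1 3.053 17.775 39.879
2 2.094 5.377 67.226
3 1.152 1.627 82.268
4 0.633 0.492 90.541
final: 90.541 1.709

Arc 1: start y=11.290, vy=11.280 → t=3.053, apex=17.775, x_land=39.879, impact vy=-18.675
  bounce: vy ← 0.55·18.675 = 10.271
Arc 2: start y=0.000, vy=10.271 → t=2.094, apex=5.377, x_land=67.226, impact vy=-10.271
  bounce: vy ← 0.55·10.271 = 5.649
Arc 3: start y=0.000, vy=5.649 → t=1.152, apex=1.627, x_land=82.268, impact vy=-5.649
  bounce: vy ← 0.55·5.649 = 3.107
Arc 4: start y=0.000, vy=3.107 → t=0.633, apex=0.492, x_land=90.541, impact vy=-3.107
  bounce: vy ← 0.55·3.107 = 1.709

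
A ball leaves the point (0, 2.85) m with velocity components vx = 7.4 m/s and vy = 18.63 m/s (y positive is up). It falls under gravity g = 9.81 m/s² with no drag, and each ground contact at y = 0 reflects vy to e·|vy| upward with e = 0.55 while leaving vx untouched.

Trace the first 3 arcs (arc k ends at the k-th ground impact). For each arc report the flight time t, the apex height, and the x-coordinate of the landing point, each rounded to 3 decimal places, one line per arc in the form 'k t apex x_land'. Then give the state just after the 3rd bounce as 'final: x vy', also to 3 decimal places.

Arc 1: start y=2.850, vy=18.630 → t=3.945, apex=20.540, x_land=29.196, impact vy=-20.075
  bounce: vy ← 0.55·20.075 = 11.041
Arc 2: start y=0.000, vy=11.041 → t=2.251, apex=6.213, x_land=45.854, impact vy=-11.041
  bounce: vy ← 0.55·11.041 = 6.073
Arc 3: start y=0.000, vy=6.073 → t=1.238, apex=1.880, x_land=55.015, impact vy=-6.073
  bounce: vy ← 0.55·6.073 = 3.340

1 3.945 20.540 29.196
2 2.251 6.213 45.854
3 1.238 1.880 55.015
final: 55.015 3.340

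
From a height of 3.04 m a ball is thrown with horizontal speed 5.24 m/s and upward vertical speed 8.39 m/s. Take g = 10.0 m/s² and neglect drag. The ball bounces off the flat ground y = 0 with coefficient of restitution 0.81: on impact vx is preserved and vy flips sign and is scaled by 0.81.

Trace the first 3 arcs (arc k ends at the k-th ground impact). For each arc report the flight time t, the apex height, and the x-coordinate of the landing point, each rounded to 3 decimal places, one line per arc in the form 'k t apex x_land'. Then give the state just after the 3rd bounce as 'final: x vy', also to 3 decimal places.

1 1.984 6.560 10.398
2 1.856 4.304 20.121
3 1.503 2.824 27.997
final: 27.997 6.087

Arc 1: start y=3.040, vy=8.390 → t=1.984, apex=6.560, x_land=10.398, impact vy=-11.454
  bounce: vy ← 0.81·11.454 = 9.278
Arc 2: start y=0.000, vy=9.278 → t=1.856, apex=4.304, x_land=20.121, impact vy=-9.278
  bounce: vy ← 0.81·9.278 = 7.515
Arc 3: start y=0.000, vy=7.515 → t=1.503, apex=2.824, x_land=27.997, impact vy=-7.515
  bounce: vy ← 0.81·7.515 = 6.087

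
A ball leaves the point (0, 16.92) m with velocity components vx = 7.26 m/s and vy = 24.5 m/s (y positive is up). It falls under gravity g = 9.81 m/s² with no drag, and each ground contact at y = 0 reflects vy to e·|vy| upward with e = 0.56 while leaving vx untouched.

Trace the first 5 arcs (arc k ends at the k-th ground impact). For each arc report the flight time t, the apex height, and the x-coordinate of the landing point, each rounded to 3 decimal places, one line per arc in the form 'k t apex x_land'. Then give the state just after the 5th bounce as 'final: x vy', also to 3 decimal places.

1 5.610 47.514 40.727
2 3.486 14.900 66.035
3 1.952 4.673 80.207
4 1.093 1.465 88.143
5 0.612 0.460 92.587
final: 92.587 1.682

Arc 1: start y=16.920, vy=24.500 → t=5.610, apex=47.514, x_land=40.727, impact vy=-30.532
  bounce: vy ← 0.56·30.532 = 17.098
Arc 2: start y=0.000, vy=17.098 → t=3.486, apex=14.900, x_land=66.035, impact vy=-17.098
  bounce: vy ← 0.56·17.098 = 9.575
Arc 3: start y=0.000, vy=9.575 → t=1.952, apex=4.673, x_land=80.207, impact vy=-9.575
  bounce: vy ← 0.56·9.575 = 5.362
Arc 4: start y=0.000, vy=5.362 → t=1.093, apex=1.465, x_land=88.143, impact vy=-5.362
  bounce: vy ← 0.56·5.362 = 3.003
Arc 5: start y=0.000, vy=3.003 → t=0.612, apex=0.460, x_land=92.587, impact vy=-3.003
  bounce: vy ← 0.56·3.003 = 1.682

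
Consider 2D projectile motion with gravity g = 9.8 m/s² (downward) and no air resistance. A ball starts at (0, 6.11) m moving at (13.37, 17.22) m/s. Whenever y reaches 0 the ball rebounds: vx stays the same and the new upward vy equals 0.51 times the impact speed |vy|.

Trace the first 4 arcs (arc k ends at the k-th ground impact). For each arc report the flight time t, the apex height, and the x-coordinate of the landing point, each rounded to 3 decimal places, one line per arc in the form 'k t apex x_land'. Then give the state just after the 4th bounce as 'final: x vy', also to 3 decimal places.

Arc 1: start y=6.110, vy=17.220 → t=3.839, apex=21.239, x_land=51.329, impact vy=-20.403
  bounce: vy ← 0.51·20.403 = 10.406
Arc 2: start y=0.000, vy=10.406 → t=2.124, apex=5.524, x_land=79.721, impact vy=-10.406
  bounce: vy ← 0.51·10.406 = 5.307
Arc 3: start y=0.000, vy=5.307 → t=1.083, apex=1.437, x_land=94.201, impact vy=-5.307
  bounce: vy ← 0.51·5.307 = 2.706
Arc 4: start y=0.000, vy=2.706 → t=0.552, apex=0.374, x_land=101.586, impact vy=-2.706
  bounce: vy ← 0.51·2.706 = 1.380

1 3.839 21.239 51.329
2 2.124 5.524 79.721
3 1.083 1.437 94.201
4 0.552 0.374 101.586
final: 101.586 1.380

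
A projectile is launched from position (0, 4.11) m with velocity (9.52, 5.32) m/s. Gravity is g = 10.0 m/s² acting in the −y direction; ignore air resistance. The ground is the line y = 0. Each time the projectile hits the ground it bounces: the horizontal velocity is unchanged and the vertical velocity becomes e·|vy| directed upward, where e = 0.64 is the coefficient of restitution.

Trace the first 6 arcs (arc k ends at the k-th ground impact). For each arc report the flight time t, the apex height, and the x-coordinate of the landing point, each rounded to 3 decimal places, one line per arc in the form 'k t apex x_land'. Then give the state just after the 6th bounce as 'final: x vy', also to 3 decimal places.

1 1.583 5.525 15.072
2 1.346 2.263 27.882
3 0.861 0.927 36.080
4 0.551 0.380 41.326
5 0.353 0.156 44.684
6 0.226 0.064 46.833
final: 46.833 0.722

Arc 1: start y=4.110, vy=5.320 → t=1.583, apex=5.525, x_land=15.072, impact vy=-10.512
  bounce: vy ← 0.64·10.512 = 6.728
Arc 2: start y=0.000, vy=6.728 → t=1.346, apex=2.263, x_land=27.882, impact vy=-6.728
  bounce: vy ← 0.64·6.728 = 4.306
Arc 3: start y=0.000, vy=4.306 → t=0.861, apex=0.927, x_land=36.080, impact vy=-4.306
  bounce: vy ← 0.64·4.306 = 2.756
Arc 4: start y=0.000, vy=2.756 → t=0.551, apex=0.380, x_land=41.326, impact vy=-2.756
  bounce: vy ← 0.64·2.756 = 1.764
Arc 5: start y=0.000, vy=1.764 → t=0.353, apex=0.156, x_land=44.684, impact vy=-1.764
  bounce: vy ← 0.64·1.764 = 1.129
Arc 6: start y=0.000, vy=1.129 → t=0.226, apex=0.064, x_land=46.833, impact vy=-1.129
  bounce: vy ← 0.64·1.129 = 0.722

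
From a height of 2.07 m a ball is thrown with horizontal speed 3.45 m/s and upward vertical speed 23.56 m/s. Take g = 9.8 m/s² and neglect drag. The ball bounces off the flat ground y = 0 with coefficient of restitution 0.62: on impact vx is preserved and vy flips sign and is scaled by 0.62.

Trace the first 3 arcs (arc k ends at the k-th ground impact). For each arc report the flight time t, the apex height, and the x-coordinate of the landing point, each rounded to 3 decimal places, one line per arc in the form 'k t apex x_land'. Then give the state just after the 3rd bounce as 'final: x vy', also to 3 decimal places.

1 4.894 30.390 16.886
2 3.088 11.682 27.540
3 1.915 4.491 34.145
final: 34.145 5.817

Arc 1: start y=2.070, vy=23.560 → t=4.894, apex=30.390, x_land=16.886, impact vy=-24.406
  bounce: vy ← 0.62·24.406 = 15.132
Arc 2: start y=0.000, vy=15.132 → t=3.088, apex=11.682, x_land=27.540, impact vy=-15.132
  bounce: vy ← 0.62·15.132 = 9.382
Arc 3: start y=0.000, vy=9.382 → t=1.915, apex=4.491, x_land=34.145, impact vy=-9.382
  bounce: vy ← 0.62·9.382 = 5.817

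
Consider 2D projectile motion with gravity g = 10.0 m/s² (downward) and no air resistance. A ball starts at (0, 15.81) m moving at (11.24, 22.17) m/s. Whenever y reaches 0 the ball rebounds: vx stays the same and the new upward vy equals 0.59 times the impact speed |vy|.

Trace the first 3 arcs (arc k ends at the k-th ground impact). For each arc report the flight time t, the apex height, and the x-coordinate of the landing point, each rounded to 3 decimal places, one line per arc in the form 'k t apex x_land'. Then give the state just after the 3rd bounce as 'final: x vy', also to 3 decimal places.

1 5.059 40.385 56.863
2 3.354 14.058 94.558
3 1.979 4.894 116.797
final: 116.797 5.837

Arc 1: start y=15.810, vy=22.170 → t=5.059, apex=40.385, x_land=56.863, impact vy=-28.420
  bounce: vy ← 0.59·28.420 = 16.768
Arc 2: start y=0.000, vy=16.768 → t=3.354, apex=14.058, x_land=94.558, impact vy=-16.768
  bounce: vy ← 0.59·16.768 = 9.893
Arc 3: start y=0.000, vy=9.893 → t=1.979, apex=4.894, x_land=116.797, impact vy=-9.893
  bounce: vy ← 0.59·9.893 = 5.837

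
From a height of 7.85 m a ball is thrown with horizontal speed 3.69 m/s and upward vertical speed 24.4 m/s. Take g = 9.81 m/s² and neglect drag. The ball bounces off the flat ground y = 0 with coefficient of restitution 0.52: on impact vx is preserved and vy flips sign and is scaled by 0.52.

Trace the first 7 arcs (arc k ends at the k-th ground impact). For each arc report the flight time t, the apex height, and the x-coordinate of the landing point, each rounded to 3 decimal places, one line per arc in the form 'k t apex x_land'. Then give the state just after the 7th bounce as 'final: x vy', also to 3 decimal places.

Arc 1: start y=7.850, vy=24.400 → t=5.278, apex=38.195, x_land=19.475, impact vy=-27.375
  bounce: vy ← 0.52·27.375 = 14.235
Arc 2: start y=0.000, vy=14.235 → t=2.902, apex=10.328, x_land=30.184, impact vy=-14.235
  bounce: vy ← 0.52·14.235 = 7.402
Arc 3: start y=0.000, vy=7.402 → t=1.509, apex=2.793, x_land=35.752, impact vy=-7.402
  bounce: vy ← 0.52·7.402 = 3.849
Arc 4: start y=0.000, vy=3.849 → t=0.785, apex=0.755, x_land=38.648, impact vy=-3.849
  bounce: vy ← 0.52·3.849 = 2.002
Arc 5: start y=0.000, vy=2.002 → t=0.408, apex=0.204, x_land=40.154, impact vy=-2.002
  bounce: vy ← 0.52·2.002 = 1.041
Arc 6: start y=0.000, vy=1.041 → t=0.212, apex=0.055, x_land=40.937, impact vy=-1.041
  bounce: vy ← 0.52·1.041 = 0.541
Arc 7: start y=0.000, vy=0.541 → t=0.110, apex=0.015, x_land=41.344, impact vy=-0.541
  bounce: vy ← 0.52·0.541 = 0.281

1 5.278 38.195 19.475
2 2.902 10.328 30.184
3 1.509 2.793 35.752
4 0.785 0.755 38.648
5 0.408 0.204 40.154
6 0.212 0.055 40.937
7 0.110 0.015 41.344
final: 41.344 0.281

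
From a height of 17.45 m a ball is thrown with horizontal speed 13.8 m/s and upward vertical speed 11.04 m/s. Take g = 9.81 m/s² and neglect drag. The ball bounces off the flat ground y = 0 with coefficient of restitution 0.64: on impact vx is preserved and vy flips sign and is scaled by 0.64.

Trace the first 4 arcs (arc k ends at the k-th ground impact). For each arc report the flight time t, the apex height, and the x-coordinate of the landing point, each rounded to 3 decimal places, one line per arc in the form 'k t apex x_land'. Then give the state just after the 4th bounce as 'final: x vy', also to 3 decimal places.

1 3.322 23.662 45.840
2 2.811 9.692 84.637
3 1.799 3.970 109.467
4 1.152 1.626 125.358
final: 125.358 3.615

Arc 1: start y=17.450, vy=11.040 → t=3.322, apex=23.662, x_land=45.840, impact vy=-21.546
  bounce: vy ← 0.64·21.546 = 13.790
Arc 2: start y=0.000, vy=13.790 → t=2.811, apex=9.692, x_land=84.637, impact vy=-13.790
  bounce: vy ← 0.64·13.790 = 8.825
Arc 3: start y=0.000, vy=8.825 → t=1.799, apex=3.970, x_land=109.467, impact vy=-8.825
  bounce: vy ← 0.64·8.825 = 5.648
Arc 4: start y=0.000, vy=5.648 → t=1.152, apex=1.626, x_land=125.358, impact vy=-5.648
  bounce: vy ← 0.64·5.648 = 3.615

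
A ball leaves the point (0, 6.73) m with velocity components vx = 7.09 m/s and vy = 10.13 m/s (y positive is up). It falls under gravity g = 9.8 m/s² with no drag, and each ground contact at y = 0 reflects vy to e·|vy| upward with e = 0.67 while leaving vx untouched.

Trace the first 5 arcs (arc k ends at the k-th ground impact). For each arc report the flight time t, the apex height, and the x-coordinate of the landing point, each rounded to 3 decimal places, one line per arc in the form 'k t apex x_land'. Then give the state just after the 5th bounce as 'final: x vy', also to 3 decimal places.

1 2.596 11.966 18.408
2 2.094 5.371 33.254
3 1.403 2.411 43.201
4 0.940 1.082 49.866
5 0.630 0.486 54.331
final: 54.331 2.068

Arc 1: start y=6.730, vy=10.130 → t=2.596, apex=11.966, x_land=18.408, impact vy=-15.314
  bounce: vy ← 0.67·15.314 = 10.261
Arc 2: start y=0.000, vy=10.261 → t=2.094, apex=5.371, x_land=33.254, impact vy=-10.261
  bounce: vy ← 0.67·10.261 = 6.875
Arc 3: start y=0.000, vy=6.875 → t=1.403, apex=2.411, x_land=43.201, impact vy=-6.875
  bounce: vy ← 0.67·6.875 = 4.606
Arc 4: start y=0.000, vy=4.606 → t=0.940, apex=1.082, x_land=49.866, impact vy=-4.606
  bounce: vy ← 0.67·4.606 = 3.086
Arc 5: start y=0.000, vy=3.086 → t=0.630, apex=0.486, x_land=54.331, impact vy=-3.086
  bounce: vy ← 0.67·3.086 = 2.068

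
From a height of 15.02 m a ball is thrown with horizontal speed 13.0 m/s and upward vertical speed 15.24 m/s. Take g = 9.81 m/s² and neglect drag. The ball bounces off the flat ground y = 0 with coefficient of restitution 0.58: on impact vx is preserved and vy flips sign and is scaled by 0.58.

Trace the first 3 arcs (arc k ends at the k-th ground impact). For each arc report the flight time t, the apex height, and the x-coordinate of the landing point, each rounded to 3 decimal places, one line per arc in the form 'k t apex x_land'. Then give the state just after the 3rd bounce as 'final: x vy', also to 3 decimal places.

Arc 1: start y=15.020, vy=15.240 → t=3.894, apex=26.858, x_land=50.616, impact vy=-22.955
  bounce: vy ← 0.58·22.955 = 13.314
Arc 2: start y=0.000, vy=13.314 → t=2.714, apex=9.035, x_land=85.903, impact vy=-13.314
  bounce: vy ← 0.58·13.314 = 7.722
Arc 3: start y=0.000, vy=7.722 → t=1.574, apex=3.039, x_land=106.369, impact vy=-7.722
  bounce: vy ← 0.58·7.722 = 4.479

1 3.894 26.858 50.616
2 2.714 9.035 85.903
3 1.574 3.039 106.369
final: 106.369 4.479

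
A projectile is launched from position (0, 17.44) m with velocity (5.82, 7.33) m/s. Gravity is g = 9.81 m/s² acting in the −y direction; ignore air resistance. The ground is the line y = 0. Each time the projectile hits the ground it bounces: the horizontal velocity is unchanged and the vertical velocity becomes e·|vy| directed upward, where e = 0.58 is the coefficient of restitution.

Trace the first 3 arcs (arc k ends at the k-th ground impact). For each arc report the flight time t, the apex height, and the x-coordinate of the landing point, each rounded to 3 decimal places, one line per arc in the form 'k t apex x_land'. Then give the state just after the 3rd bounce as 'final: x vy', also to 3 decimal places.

Arc 1: start y=17.440, vy=7.330 → t=2.775, apex=20.178, x_land=16.153, impact vy=-19.897
  bounce: vy ← 0.58·19.897 = 11.540
Arc 2: start y=0.000, vy=11.540 → t=2.353, apex=6.788, x_land=29.846, impact vy=-11.540
  bounce: vy ← 0.58·11.540 = 6.693
Arc 3: start y=0.000, vy=6.693 → t=1.365, apex=2.283, x_land=37.788, impact vy=-6.693
  bounce: vy ← 0.58·6.693 = 3.882

1 2.775 20.178 16.153
2 2.353 6.788 29.846
3 1.365 2.283 37.788
final: 37.788 3.882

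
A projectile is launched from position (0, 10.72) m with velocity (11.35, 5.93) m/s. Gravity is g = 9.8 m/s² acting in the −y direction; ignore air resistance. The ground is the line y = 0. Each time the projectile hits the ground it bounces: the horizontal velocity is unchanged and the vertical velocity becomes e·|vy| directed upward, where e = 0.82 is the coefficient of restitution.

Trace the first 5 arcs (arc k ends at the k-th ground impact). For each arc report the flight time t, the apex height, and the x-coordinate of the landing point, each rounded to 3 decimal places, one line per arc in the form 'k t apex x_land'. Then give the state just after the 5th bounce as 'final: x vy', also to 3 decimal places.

Arc 1: start y=10.720, vy=5.930 → t=2.203, apex=12.514, x_land=25.006, impact vy=-15.661
  bounce: vy ← 0.82·15.661 = 12.842
Arc 2: start y=0.000, vy=12.842 → t=2.621, apex=8.414, x_land=54.753, impact vy=-12.842
  bounce: vy ← 0.82·12.842 = 10.531
Arc 3: start y=0.000, vy=10.531 → t=2.149, apex=5.658, x_land=79.146, impact vy=-10.531
  bounce: vy ← 0.82·10.531 = 8.635
Arc 4: start y=0.000, vy=8.635 → t=1.762, apex=3.804, x_land=99.147, impact vy=-8.635
  bounce: vy ← 0.82·8.635 = 7.081
Arc 5: start y=0.000, vy=7.081 → t=1.445, apex=2.558, x_land=115.549, impact vy=-7.081
  bounce: vy ← 0.82·7.081 = 5.806

1 2.203 12.514 25.006
2 2.621 8.414 54.753
3 2.149 5.658 79.146
4 1.762 3.804 99.147
5 1.445 2.558 115.549
final: 115.549 5.806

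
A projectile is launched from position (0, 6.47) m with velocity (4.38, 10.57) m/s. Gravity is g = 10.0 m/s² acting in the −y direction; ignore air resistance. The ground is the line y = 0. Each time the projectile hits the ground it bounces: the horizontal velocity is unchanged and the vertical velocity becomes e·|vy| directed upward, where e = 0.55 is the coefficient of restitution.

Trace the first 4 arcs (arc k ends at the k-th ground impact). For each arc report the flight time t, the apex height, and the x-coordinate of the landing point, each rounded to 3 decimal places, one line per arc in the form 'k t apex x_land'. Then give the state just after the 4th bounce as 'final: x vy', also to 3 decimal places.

Arc 1: start y=6.470, vy=10.570 → t=2.610, apex=12.056, x_land=11.431, impact vy=-15.528
  bounce: vy ← 0.55·15.528 = 8.541
Arc 2: start y=0.000, vy=8.541 → t=1.708, apex=3.647, x_land=18.912, impact vy=-8.541
  bounce: vy ← 0.55·8.541 = 4.697
Arc 3: start y=0.000, vy=4.697 → t=0.939, apex=1.103, x_land=23.027, impact vy=-4.697
  bounce: vy ← 0.55·4.697 = 2.584
Arc 4: start y=0.000, vy=2.584 → t=0.517, apex=0.334, x_land=25.290, impact vy=-2.584
  bounce: vy ← 0.55·2.584 = 1.421

1 2.610 12.056 11.431
2 1.708 3.647 18.912
3 0.939 1.103 23.027
4 0.517 0.334 25.290
final: 25.290 1.421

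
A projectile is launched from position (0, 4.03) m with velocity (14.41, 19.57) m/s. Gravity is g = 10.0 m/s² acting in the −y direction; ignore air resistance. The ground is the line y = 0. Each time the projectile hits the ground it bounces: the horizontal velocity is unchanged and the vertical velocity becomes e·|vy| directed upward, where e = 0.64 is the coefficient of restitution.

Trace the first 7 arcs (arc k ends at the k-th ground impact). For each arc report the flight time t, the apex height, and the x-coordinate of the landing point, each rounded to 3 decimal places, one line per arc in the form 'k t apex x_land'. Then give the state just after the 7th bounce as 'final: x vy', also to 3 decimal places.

1 4.110 23.179 59.227
2 2.756 9.494 98.940
3 1.764 3.889 124.357
4 1.129 1.593 140.623
5 0.722 0.652 151.034
6 0.462 0.267 157.697
7 0.296 0.109 161.961
final: 161.961 0.947

Arc 1: start y=4.030, vy=19.570 → t=4.110, apex=23.179, x_land=59.227, impact vy=-21.531
  bounce: vy ← 0.64·21.531 = 13.780
Arc 2: start y=0.000, vy=13.780 → t=2.756, apex=9.494, x_land=98.940, impact vy=-13.780
  bounce: vy ← 0.64·13.780 = 8.819
Arc 3: start y=0.000, vy=8.819 → t=1.764, apex=3.889, x_land=124.357, impact vy=-8.819
  bounce: vy ← 0.64·8.819 = 5.644
Arc 4: start y=0.000, vy=5.644 → t=1.129, apex=1.593, x_land=140.623, impact vy=-5.644
  bounce: vy ← 0.64·5.644 = 3.612
Arc 5: start y=0.000, vy=3.612 → t=0.722, apex=0.652, x_land=151.034, impact vy=-3.612
  bounce: vy ← 0.64·3.612 = 2.312
Arc 6: start y=0.000, vy=2.312 → t=0.462, apex=0.267, x_land=157.697, impact vy=-2.312
  bounce: vy ← 0.64·2.312 = 1.480
Arc 7: start y=0.000, vy=1.480 → t=0.296, apex=0.109, x_land=161.961, impact vy=-1.480
  bounce: vy ← 0.64·1.480 = 0.947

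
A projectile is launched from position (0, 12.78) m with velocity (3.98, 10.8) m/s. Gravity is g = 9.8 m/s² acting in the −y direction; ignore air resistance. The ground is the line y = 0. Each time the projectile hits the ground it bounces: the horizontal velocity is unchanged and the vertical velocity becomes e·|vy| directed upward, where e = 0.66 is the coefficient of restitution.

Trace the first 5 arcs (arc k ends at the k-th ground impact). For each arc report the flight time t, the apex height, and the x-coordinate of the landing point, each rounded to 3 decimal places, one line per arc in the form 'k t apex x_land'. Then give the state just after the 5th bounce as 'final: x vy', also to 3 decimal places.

1 3.057 18.731 12.168
2 2.581 8.159 22.439
3 1.703 3.554 29.219
4 1.124 1.548 33.693
5 0.742 0.674 36.646
final: 36.646 2.400

Arc 1: start y=12.780, vy=10.800 → t=3.057, apex=18.731, x_land=12.168, impact vy=-19.161
  bounce: vy ← 0.66·19.161 = 12.646
Arc 2: start y=0.000, vy=12.646 → t=2.581, apex=8.159, x_land=22.439, impact vy=-12.646
  bounce: vy ← 0.66·12.646 = 8.346
Arc 3: start y=0.000, vy=8.346 → t=1.703, apex=3.554, x_land=29.219, impact vy=-8.346
  bounce: vy ← 0.66·8.346 = 5.509
Arc 4: start y=0.000, vy=5.509 → t=1.124, apex=1.548, x_land=33.693, impact vy=-5.509
  bounce: vy ← 0.66·5.509 = 3.636
Arc 5: start y=0.000, vy=3.636 → t=0.742, apex=0.674, x_land=36.646, impact vy=-3.636
  bounce: vy ← 0.66·3.636 = 2.400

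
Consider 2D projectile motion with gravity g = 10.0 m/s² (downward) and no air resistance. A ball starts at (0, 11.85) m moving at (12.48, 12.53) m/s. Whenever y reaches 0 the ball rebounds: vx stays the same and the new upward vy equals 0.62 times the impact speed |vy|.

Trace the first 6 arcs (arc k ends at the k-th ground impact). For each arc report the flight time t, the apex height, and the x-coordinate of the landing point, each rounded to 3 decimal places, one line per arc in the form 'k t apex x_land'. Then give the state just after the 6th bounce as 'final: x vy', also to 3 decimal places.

Arc 1: start y=11.850, vy=12.530 → t=3.238, apex=19.700, x_land=40.410, impact vy=-19.849
  bounce: vy ← 0.62·19.849 = 12.307
Arc 2: start y=0.000, vy=12.307 → t=2.461, apex=7.573, x_land=71.127, impact vy=-12.307
  bounce: vy ← 0.62·12.307 = 7.630
Arc 3: start y=0.000, vy=7.630 → t=1.526, apex=2.911, x_land=90.172, impact vy=-7.630
  bounce: vy ← 0.62·7.630 = 4.731
Arc 4: start y=0.000, vy=4.731 → t=0.946, apex=1.119, x_land=101.980, impact vy=-4.731
  bounce: vy ← 0.62·4.731 = 2.933
Arc 5: start y=0.000, vy=2.933 → t=0.587, apex=0.430, x_land=109.300, impact vy=-2.933
  bounce: vy ← 0.62·2.933 = 1.818
Arc 6: start y=0.000, vy=1.818 → t=0.364, apex=0.165, x_land=113.839, impact vy=-1.818
  bounce: vy ← 0.62·1.818 = 1.127

1 3.238 19.700 40.410
2 2.461 7.573 71.127
3 1.526 2.911 90.172
4 0.946 1.119 101.980
5 0.587 0.430 109.300
6 0.364 0.165 113.839
final: 113.839 1.127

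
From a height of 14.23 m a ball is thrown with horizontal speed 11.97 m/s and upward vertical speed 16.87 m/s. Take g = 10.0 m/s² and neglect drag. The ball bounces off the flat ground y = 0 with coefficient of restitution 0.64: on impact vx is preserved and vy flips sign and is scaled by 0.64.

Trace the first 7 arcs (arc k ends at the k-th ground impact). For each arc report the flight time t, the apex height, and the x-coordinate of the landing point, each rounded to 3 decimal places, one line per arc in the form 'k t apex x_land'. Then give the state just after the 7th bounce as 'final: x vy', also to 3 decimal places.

Arc 1: start y=14.230, vy=16.870 → t=4.073, apex=28.460, x_land=48.751, impact vy=-23.858
  bounce: vy ← 0.64·23.858 = 15.269
Arc 2: start y=0.000, vy=15.269 → t=3.054, apex=11.657, x_land=85.305, impact vy=-15.269
  bounce: vy ← 0.64·15.269 = 9.772
Arc 3: start y=0.000, vy=9.772 → t=1.954, apex=4.775, x_land=108.700, impact vy=-9.772
  bounce: vy ← 0.64·9.772 = 6.254
Arc 4: start y=0.000, vy=6.254 → t=1.251, apex=1.956, x_land=123.672, impact vy=-6.254
  bounce: vy ← 0.64·6.254 = 4.003
Arc 5: start y=0.000, vy=4.003 → t=0.801, apex=0.801, x_land=133.255, impact vy=-4.003
  bounce: vy ← 0.64·4.003 = 2.562
Arc 6: start y=0.000, vy=2.562 → t=0.512, apex=0.328, x_land=139.388, impact vy=-2.562
  bounce: vy ← 0.64·2.562 = 1.639
Arc 7: start y=0.000, vy=1.639 → t=0.328, apex=0.134, x_land=143.313, impact vy=-1.639
  bounce: vy ← 0.64·1.639 = 1.049

1 4.073 28.460 48.751
2 3.054 11.657 85.305
3 1.954 4.775 108.700
4 1.251 1.956 123.672
5 0.801 0.801 133.255
6 0.512 0.328 139.388
7 0.328 0.134 143.313
final: 143.313 1.049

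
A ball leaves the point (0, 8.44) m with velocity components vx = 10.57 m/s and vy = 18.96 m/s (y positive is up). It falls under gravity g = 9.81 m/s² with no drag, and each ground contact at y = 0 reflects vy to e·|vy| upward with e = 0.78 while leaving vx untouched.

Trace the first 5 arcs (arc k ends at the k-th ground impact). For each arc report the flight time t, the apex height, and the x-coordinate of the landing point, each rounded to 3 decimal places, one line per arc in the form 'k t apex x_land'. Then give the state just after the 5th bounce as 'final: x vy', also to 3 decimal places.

Arc 1: start y=8.440, vy=18.960 → t=4.269, apex=26.762, x_land=45.119, impact vy=-22.915
  bounce: vy ← 0.78·22.915 = 17.873
Arc 2: start y=0.000, vy=17.873 → t=3.644, apex=16.282, x_land=83.635, impact vy=-17.873
  bounce: vy ← 0.78·17.873 = 13.941
Arc 3: start y=0.000, vy=13.941 → t=2.842, apex=9.906, x_land=113.677, impact vy=-13.941
  bounce: vy ← 0.78·13.941 = 10.874
Arc 4: start y=0.000, vy=10.874 → t=2.217, apex=6.027, x_land=137.110, impact vy=-10.874
  bounce: vy ← 0.78·10.874 = 8.482
Arc 5: start y=0.000, vy=8.482 → t=1.729, apex=3.667, x_land=155.388, impact vy=-8.482
  bounce: vy ← 0.78·8.482 = 6.616

1 4.269 26.762 45.119
2 3.644 16.282 83.635
3 2.842 9.906 113.677
4 2.217 6.027 137.110
5 1.729 3.667 155.388
final: 155.388 6.616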